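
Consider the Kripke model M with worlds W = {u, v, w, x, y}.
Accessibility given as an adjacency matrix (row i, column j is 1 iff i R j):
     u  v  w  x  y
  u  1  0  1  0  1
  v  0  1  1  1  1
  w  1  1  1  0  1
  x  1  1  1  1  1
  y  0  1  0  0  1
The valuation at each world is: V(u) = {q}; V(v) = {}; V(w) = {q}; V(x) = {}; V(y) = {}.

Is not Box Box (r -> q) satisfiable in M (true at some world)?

No

Let φ = not Box Box (r -> q). Evaluate φ at each world:
  u (successors {u, w, y}): φ is false.
  v (successors {v, w, x, y}): φ is false.
  w (successors {u, v, w, y}): φ is false.
  x (successors {u, v, w, x, y}): φ is false.
  y (successors {v, y}): φ is false.
For instance, at u:
  At u: Box Box (r -> q) is true, so not Box Box (r -> q) is false.
    At u: Box Box (r -> q) requires Box (r -> q) at every successor {u, w, y}.
      At u: Box (r -> q) is true.
      At w: Box (r -> q) is true.
      At y: Box (r -> q) is true.
    So Box Box (r -> q) is true at u.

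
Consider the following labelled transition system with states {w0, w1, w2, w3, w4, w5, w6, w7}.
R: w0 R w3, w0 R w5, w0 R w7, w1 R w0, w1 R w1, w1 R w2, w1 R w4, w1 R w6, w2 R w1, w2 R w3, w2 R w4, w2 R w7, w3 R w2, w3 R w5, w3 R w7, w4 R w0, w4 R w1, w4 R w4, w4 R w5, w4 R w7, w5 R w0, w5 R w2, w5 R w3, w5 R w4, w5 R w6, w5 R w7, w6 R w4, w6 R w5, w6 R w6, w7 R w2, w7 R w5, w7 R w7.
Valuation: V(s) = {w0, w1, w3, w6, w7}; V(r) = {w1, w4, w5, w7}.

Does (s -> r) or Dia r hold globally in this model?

Yes

Let φ = (s -> r) or Dia r. Evaluate φ at each world:
  w0 (successors {w3, w5, w7}): φ is true.
  w1 (successors {w0, w1, w2, w4, w6}): φ is true.
  w2 (successors {w1, w3, w4, w7}): φ is true.
  w3 (successors {w2, w5, w7}): φ is true.
  w4 (successors {w0, w1, w4, w5, w7}): φ is true.
  w5 (successors {w0, w2, w3, w4, w6, w7}): φ is true.
  w6 (successors {w4, w5, w6}): φ is true.
  w7 (successors {w2, w5, w7}): φ is true.
For instance, at w1:
  At w1: s -> r is true, Dia r is true, so (s -> r) or Dia r is true.
    At w1: Dia r requires r at some successor in {w0, w1, w2, w4, w6}.
      r holds at w1, so Dia r is true at w1.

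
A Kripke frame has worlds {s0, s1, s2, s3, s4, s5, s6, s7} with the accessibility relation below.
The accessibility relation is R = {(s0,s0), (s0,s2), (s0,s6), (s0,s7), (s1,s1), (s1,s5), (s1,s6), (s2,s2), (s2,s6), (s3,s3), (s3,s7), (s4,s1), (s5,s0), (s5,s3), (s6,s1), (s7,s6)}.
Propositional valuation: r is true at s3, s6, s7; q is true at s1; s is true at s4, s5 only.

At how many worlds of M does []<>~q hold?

Let φ = []<>~q. Evaluate φ at each world:
  s0 (successors {s0, s2, s6, s7}): φ is false.
  s1 (successors {s1, s5, s6}): φ is false.
  s2 (successors {s2, s6}): φ is false.
  s3 (successors {s3, s7}): φ is true.
  s4 (successors {s1}): φ is true.
  s5 (successors {s0, s3}): φ is true.
  s6 (successors {s1}): φ is true.
  s7 (successors {s6}): φ is false.
For instance, at s5:
  At s5: []<>~q requires <>~q at every successor {s0, s3}.
      At s0: <>~q requires ~q at some successor in {s0, s2, s6, s7}.
        ~q holds at s0, so <>~q is true at s0.
      At s3: <>~q requires ~q at some successor in {s3, s7}.
        ~q holds at s3, so <>~q is true at s3.
  So []<>~q is true at s5.
Satisfying worlds: {s3, s4, s5, s6}

4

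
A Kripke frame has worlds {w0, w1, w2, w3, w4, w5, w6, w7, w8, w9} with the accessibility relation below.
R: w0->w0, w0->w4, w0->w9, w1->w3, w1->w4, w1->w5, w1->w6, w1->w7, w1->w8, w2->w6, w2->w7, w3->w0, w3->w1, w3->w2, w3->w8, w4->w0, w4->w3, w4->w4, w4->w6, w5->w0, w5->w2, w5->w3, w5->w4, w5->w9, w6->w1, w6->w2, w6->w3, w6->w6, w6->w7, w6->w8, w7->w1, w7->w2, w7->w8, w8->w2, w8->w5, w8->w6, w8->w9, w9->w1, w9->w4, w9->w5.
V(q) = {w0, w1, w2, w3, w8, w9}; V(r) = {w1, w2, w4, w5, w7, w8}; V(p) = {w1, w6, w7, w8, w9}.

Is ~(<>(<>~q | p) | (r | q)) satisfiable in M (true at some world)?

No

Let φ = ~(<>(<>~q | p) | (r | q)). Evaluate φ at each world:
  w0 (successors {w0, w4, w9}): φ is false.
  w1 (successors {w3, w4, w5, w6, w7, w8}): φ is false.
  w2 (successors {w6, w7}): φ is false.
  w3 (successors {w0, w1, w2, w8}): φ is false.
  w4 (successors {w0, w3, w4, w6}): φ is false.
  w5 (successors {w0, w2, w3, w4, w9}): φ is false.
  w6 (successors {w1, w2, w3, w6, w7, w8}): φ is false.
  w7 (successors {w1, w2, w8}): φ is false.
  w8 (successors {w2, w5, w6, w9}): φ is false.
  w9 (successors {w1, w4, w5}): φ is false.
For instance, at w7:
  At w7: <>(<>~q | p) | (r | q) is true, so ~(<>(<>~q | p) | (r | q)) is false.
    At w7: <>(<>~q | p) is true, r | q is true, so <>(<>~q | p) | (r | q) is true.
      At w7: <>(<>~q | p) requires <>~q | p at some successor in {w1, w2, w8}.
        <>~q | p holds at w1, so <>(<>~q | p) is true at w7.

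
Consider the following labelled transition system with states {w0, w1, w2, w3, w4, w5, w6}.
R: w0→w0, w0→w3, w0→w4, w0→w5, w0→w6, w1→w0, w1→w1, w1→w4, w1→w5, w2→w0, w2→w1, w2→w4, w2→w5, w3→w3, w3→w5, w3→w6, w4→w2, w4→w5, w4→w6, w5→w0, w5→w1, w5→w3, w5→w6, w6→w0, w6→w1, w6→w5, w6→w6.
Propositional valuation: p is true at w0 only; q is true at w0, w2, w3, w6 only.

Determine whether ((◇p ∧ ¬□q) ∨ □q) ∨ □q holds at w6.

At w6: (◇p ∧ ¬□q) ∨ □q is true, □q is false, so ((◇p ∧ ¬□q) ∨ □q) ∨ □q is true.
  At w6: ◇p ∧ ¬□q is true, □q is false, so (◇p ∧ ¬□q) ∨ □q is true.
    At w6: ◇p is true, ¬□q is true, so ◇p ∧ ¬□q is true.
      At w6: ◇p requires p at some successor in {w0, w1, w5, w6}.
        p holds at w0, so ◇p is true at w6.
      At w6: □q is false, so ¬□q is true.
    At w6: □q requires q at every successor {w0, w1, w5, w6}.
      q fails at w1, so □q is false at w6.
  At w6: □q requires q at every successor {w0, w1, w5, w6}.
    q fails at w1, so □q is false at w6.

Yes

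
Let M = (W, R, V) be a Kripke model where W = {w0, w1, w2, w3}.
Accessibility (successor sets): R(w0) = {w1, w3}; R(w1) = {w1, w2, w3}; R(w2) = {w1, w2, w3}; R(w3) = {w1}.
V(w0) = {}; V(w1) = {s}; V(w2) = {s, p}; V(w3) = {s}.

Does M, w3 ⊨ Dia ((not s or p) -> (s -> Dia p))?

Yes

At w3: Dia ((not s or p) -> (s -> Dia p)) requires (not s or p) -> (s -> Dia p) at some successor in {w1}.
  (not s or p) -> (s -> Dia p) holds at w1, so Dia ((not s or p) -> (s -> Dia p)) is true at w3.
    At w1: not s or p is false, s -> Dia p is true, so (not s or p) -> (s -> Dia p) is true.
      At w1: s is true, Dia p is true, so s -> Dia p is true.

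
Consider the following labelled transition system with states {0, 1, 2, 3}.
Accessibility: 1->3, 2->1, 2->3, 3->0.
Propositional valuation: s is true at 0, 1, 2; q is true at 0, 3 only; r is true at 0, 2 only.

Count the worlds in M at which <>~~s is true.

Recall that <>ψ holds at a world iff ψ holds at some accessible world.
Let φ = <>~~s. Evaluate φ at each world:
  0 (successors ∅): φ is false.
  1 (successors {3}): φ is false.
  2 (successors {1, 3}): φ is true.
  3 (successors {0}): φ is true.
For instance, at 2:
  At 2: <>~~s requires ~~s at some successor in {1, 3}.
    ~~s holds at 1, so <>~~s is true at 2.
Satisfying worlds: {2, 3}

2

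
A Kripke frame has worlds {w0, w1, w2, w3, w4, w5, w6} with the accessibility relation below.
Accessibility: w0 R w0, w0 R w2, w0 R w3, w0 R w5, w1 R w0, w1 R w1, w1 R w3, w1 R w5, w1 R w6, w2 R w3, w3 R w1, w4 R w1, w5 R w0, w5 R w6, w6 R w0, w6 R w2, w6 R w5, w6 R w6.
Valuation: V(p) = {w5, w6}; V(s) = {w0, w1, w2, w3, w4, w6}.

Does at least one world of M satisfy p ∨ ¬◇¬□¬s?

Yes

Let φ = p ∨ ¬◇¬□¬s. Evaluate φ at each world:
  w0 (successors {w0, w2, w3, w5}): φ is false.
  w1 (successors {w0, w1, w3, w5, w6}): φ is false.
  w2 (successors {w3}): φ is false.
  w3 (successors {w1}): φ is false.
  w4 (successors {w1}): φ is false.
  w5 (successors {w0, w6}): φ is true.
  w6 (successors {w0, w2, w5, w6}): φ is true.
Detail at w5 (witness):
  At w5: p is true, ¬◇¬□¬s is false, so p ∨ ¬◇¬□¬s is true.
    At w5: ◇¬□¬s is true, so ¬◇¬□¬s is false.
      At w5: ◇¬□¬s requires ¬□¬s at some successor in {w0, w6}.
        ¬□¬s holds at w0, so ◇¬□¬s is true at w5.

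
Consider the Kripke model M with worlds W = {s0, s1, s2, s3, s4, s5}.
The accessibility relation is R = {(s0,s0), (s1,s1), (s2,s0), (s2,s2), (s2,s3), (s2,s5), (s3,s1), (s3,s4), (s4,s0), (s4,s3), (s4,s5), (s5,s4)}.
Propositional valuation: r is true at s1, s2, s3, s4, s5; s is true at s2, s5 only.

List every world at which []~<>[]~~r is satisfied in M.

Let φ = []~<>[]~~r. Evaluate φ at each world:
  s0 (successors {s0}): φ is true.
  s1 (successors {s1}): φ is false.
  s2 (successors {s0, s2, s3, s5}): φ is false.
  s3 (successors {s1, s4}): φ is false.
  s4 (successors {s0, s3, s5}): φ is false.
  s5 (successors {s4}): φ is false.
For instance, at s5:
  At s5: []~<>[]~~r requires ~<>[]~~r at every successor {s4}.
    ~<>[]~~r fails at s4, so []~<>[]~~r is false at s5.
      At s4: <>[]~~r is true, so ~<>[]~~r is false.
Satisfying worlds: {s0}

s0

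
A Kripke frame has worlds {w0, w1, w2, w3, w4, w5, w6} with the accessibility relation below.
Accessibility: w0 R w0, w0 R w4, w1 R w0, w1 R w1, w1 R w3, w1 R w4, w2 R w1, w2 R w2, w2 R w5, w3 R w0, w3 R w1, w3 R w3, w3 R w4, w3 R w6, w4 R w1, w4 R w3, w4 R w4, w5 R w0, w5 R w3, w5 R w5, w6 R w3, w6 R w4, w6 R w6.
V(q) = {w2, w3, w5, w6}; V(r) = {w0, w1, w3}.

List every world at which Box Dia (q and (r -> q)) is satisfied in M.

w2, w4, w6

Recall that Box ψ holds at a world iff ψ holds at every accessible world, and Dia ψ holds iff ψ holds at some accessible world.
Let φ = Box Dia (q and (r -> q)). Evaluate φ at each world:
  w0 (successors {w0, w4}): φ is false.
  w1 (successors {w0, w1, w3, w4}): φ is false.
  w2 (successors {w1, w2, w5}): φ is true.
  w3 (successors {w0, w1, w3, w4, w6}): φ is false.
  w4 (successors {w1, w3, w4}): φ is true.
  w5 (successors {w0, w3, w5}): φ is false.
  w6 (successors {w3, w4, w6}): φ is true.
For instance, at w6:
  At w6: Box Dia (q and (r -> q)) requires Dia (q and (r -> q)) at every successor {w3, w4, w6}.
      At w3: Dia (q and (r -> q)) requires q and (r -> q) at some successor in {w0, w1, w3, w4, w6}.
        q and (r -> q) holds at w3, so Dia (q and (r -> q)) is true at w3.
      At w4: Dia (q and (r -> q)) requires q and (r -> q) at some successor in {w1, w3, w4}.
        q and (r -> q) holds at w3, so Dia (q and (r -> q)) is true at w4.
      At w6: Dia (q and (r -> q)) requires q and (r -> q) at some successor in {w3, w4, w6}.
        q and (r -> q) holds at w3, so Dia (q and (r -> q)) is true at w6.
  So Box Dia (q and (r -> q)) is true at w6.
Satisfying worlds: {w2, w4, w6}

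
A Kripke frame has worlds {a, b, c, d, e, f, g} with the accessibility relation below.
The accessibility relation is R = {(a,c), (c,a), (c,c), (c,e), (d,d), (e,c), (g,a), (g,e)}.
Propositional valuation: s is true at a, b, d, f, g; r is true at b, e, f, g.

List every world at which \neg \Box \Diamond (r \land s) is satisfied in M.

a, c, d, e, g

Let φ = \neg \Box \Diamond (r \land s). Evaluate φ at each world:
  a (successors {c}): φ is true.
  b (successors ∅): φ is false.
  c (successors {a, c, e}): φ is true.
  d (successors {d}): φ is true.
  e (successors {c}): φ is true.
  f (successors ∅): φ is false.
  g (successors {a, e}): φ is true.
For instance, at c:
  At c: \Box \Diamond (r \land s) is false, so \neg \Box \Diamond (r \land s) is true.
    At c: \Box \Diamond (r \land s) requires \Diamond (r \land s) at every successor {a, c, e}.
      \Diamond (r \land s) fails at a, so \Box \Diamond (r \land s) is false at c.
Satisfying worlds: {a, c, d, e, g}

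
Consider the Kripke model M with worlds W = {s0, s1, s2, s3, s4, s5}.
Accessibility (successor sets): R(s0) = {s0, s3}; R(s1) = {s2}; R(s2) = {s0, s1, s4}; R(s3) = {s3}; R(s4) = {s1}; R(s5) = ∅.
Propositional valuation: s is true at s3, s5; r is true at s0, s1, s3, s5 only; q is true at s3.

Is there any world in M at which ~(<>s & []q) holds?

Yes

Let φ = ~(<>s & []q). Evaluate φ at each world:
  s0 (successors {s0, s3}): φ is true.
  s1 (successors {s2}): φ is true.
  s2 (successors {s0, s1, s4}): φ is true.
  s3 (successors {s3}): φ is false.
  s4 (successors {s1}): φ is true.
  s5 (successors ∅): φ is true.
Detail at s0 (witness):
  At s0: <>s & []q is false, so ~(<>s & []q) is true.
    At s0: <>s is true, []q is false, so <>s & []q is false.
      At s0: <>s requires s at some successor in {s0, s3}.
        s holds at s3, so <>s is true at s0.
      At s0: []q requires q at every successor {s0, s3}.
        q fails at s0, so []q is false at s0.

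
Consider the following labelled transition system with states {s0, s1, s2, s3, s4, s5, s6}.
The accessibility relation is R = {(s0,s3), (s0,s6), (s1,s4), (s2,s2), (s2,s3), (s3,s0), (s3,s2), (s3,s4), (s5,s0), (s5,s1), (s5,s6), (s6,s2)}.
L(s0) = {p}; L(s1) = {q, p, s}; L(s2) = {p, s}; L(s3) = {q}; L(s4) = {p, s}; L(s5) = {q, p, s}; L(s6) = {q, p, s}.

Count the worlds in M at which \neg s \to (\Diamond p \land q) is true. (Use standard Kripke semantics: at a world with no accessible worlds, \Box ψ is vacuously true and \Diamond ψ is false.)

Recall that \Diamond ψ holds at a world iff ψ holds at some accessible world.
Let φ = \neg s \to (\Diamond p \land q). Evaluate φ at each world:
  s0 (successors {s3, s6}): φ is false.
  s1 (successors {s4}): φ is true.
  s2 (successors {s2, s3}): φ is true.
  s3 (successors {s0, s2, s4}): φ is true.
  s4 (successors ∅): φ is true.
  s5 (successors {s0, s1, s6}): φ is true.
  s6 (successors {s2}): φ is true.
For instance, at s2:
  At s2: \neg s is false, \Diamond p \land q is false, so \neg s \to (\Diamond p \land q) is true.
    At s2: \Diamond p is true, q is false, so \Diamond p \land q is false.
      At s2: \Diamond p requires p at some successor in {s2, s3}.
        p holds at s2, so \Diamond p is true at s2.
Satisfying worlds: {s1, s2, s3, s4, s5, s6}

6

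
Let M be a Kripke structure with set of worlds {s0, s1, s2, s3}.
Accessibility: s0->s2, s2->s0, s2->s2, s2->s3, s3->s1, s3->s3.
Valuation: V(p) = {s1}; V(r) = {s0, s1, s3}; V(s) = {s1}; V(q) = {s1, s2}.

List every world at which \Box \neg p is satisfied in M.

s0, s1, s2

Let φ = \Box \neg p. Evaluate φ at each world:
  s0 (successors {s2}): φ is true.
  s1 (successors ∅): φ is true.
  s2 (successors {s0, s2, s3}): φ is true.
  s3 (successors {s1, s3}): φ is false.
For instance, at s2:
  At s2: \Box \neg p requires \neg p at every successor {s0, s2, s3}.
    At s0: \neg p is true.
    At s2: \neg p is true.
    At s3: \neg p is true.
  So \Box \neg p is true at s2.
Satisfying worlds: {s0, s1, s2}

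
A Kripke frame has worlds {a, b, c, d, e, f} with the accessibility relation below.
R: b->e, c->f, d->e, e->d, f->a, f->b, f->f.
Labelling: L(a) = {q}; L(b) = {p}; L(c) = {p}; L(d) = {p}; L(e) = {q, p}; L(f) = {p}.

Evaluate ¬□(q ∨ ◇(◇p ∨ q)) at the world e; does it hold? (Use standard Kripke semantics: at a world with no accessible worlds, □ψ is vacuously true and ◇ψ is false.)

At e: □(q ∨ ◇(◇p ∨ q)) is true, so ¬□(q ∨ ◇(◇p ∨ q)) is false.
  At e: □(q ∨ ◇(◇p ∨ q)) requires q ∨ ◇(◇p ∨ q) at every successor {d}.
      At d: q is false, ◇(◇p ∨ q) is true, so q ∨ ◇(◇p ∨ q) is true.
  So □(q ∨ ◇(◇p ∨ q)) is true at e.

No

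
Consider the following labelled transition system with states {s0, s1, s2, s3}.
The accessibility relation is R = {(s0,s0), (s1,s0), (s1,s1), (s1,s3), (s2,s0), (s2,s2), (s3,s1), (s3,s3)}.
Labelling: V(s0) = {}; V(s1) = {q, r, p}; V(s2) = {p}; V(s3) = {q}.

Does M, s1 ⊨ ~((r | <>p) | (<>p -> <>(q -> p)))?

At s1: (r | <>p) | (<>p -> <>(q -> p)) is true, so ~((r | <>p) | (<>p -> <>(q -> p))) is false.
  At s1: r | <>p is true, <>p -> <>(q -> p) is true, so (r | <>p) | (<>p -> <>(q -> p)) is true.
    At s1: r is true, <>p is true, so r | <>p is true.
      At s1: <>p requires p at some successor in {s0, s1, s3}.
        p holds at s1, so <>p is true at s1.
    At s1: <>p is true, <>(q -> p) is true, so <>p -> <>(q -> p) is true.
      At s1: <>p requires p at some successor in {s0, s1, s3}.
        p holds at s1, so <>p is true at s1.
      At s1: <>(q -> p) requires q -> p at some successor in {s0, s1, s3}.
        q -> p holds at s0, so <>(q -> p) is true at s1.

No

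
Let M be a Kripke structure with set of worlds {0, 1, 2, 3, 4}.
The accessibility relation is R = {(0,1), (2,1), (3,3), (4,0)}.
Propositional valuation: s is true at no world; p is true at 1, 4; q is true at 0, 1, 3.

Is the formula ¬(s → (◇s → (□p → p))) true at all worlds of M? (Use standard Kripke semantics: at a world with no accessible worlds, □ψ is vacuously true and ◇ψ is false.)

Let φ = ¬(s → (◇s → (□p → p))). Evaluate φ at each world:
  0 (successors {1}): φ is false.
  1 (successors ∅): φ is false.
  2 (successors {1}): φ is false.
  3 (successors {3}): φ is false.
  4 (successors {0}): φ is false.
Detail at 0 (counterexample):
  At 0: s → (◇s → (□p → p)) is true, so ¬(s → (◇s → (□p → p))) is false.
    At 0: s is false, ◇s → (□p → p) is true, so s → (◇s → (□p → p)) is true.
      At 0: ◇s is false, □p → p is false, so ◇s → (□p → p) is true.

No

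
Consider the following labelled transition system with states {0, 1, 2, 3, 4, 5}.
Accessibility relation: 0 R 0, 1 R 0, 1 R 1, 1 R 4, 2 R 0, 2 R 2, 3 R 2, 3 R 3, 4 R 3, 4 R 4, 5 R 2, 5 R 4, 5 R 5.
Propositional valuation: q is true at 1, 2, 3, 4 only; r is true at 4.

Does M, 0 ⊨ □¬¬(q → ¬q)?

Yes

At 0: □¬¬(q → ¬q) requires ¬¬(q → ¬q) at every successor {0}.
  At 0: ¬¬(q → ¬q) is true.
So □¬¬(q → ¬q) is true at 0.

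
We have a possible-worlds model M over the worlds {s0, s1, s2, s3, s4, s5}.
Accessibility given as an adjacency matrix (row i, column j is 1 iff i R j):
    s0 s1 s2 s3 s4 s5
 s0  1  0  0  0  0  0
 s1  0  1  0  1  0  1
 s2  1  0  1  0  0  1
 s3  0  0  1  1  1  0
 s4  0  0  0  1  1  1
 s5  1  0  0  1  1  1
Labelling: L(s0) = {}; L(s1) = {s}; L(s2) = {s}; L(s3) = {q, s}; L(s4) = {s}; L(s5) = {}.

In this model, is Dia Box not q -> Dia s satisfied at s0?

No

Recall that Box ψ holds at a world iff ψ holds at every accessible world, and Dia ψ holds iff ψ holds at some accessible world.
At s0: Dia Box not q is true, Dia s is false, so Dia Box not q -> Dia s is false.
  At s0: Dia Box not q requires Box not q at some successor in {s0}.
    Box not q holds at s0, so Dia Box not q is true at s0.
      At s0: Box not q requires not q at every successor {s0}.
        At s0: not q is true.
      So Box not q is true at s0.
  At s0: Dia s requires s at some successor in {s0}.
    At s0: s is false.
  So Dia s is false at s0.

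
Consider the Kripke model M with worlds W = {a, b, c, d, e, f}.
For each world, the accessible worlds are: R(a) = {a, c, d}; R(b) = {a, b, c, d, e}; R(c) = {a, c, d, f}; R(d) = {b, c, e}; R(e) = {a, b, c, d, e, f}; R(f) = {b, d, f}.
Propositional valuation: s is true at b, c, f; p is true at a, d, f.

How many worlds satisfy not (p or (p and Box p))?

Let φ = not (p or (p and Box p)). Evaluate φ at each world:
  a (successors {a, c, d}): φ is false.
  b (successors {a, b, c, d, e}): φ is true.
  c (successors {a, c, d, f}): φ is true.
  d (successors {b, c, e}): φ is false.
  e (successors {a, b, c, d, e, f}): φ is true.
  f (successors {b, d, f}): φ is false.
For instance, at f:
  At f: p or (p and Box p) is true, so not (p or (p and Box p)) is false.
    At f: p is true, p and Box p is false, so p or (p and Box p) is true.
      At f: p is true, Box p is false, so p and Box p is false.
Satisfying worlds: {b, c, e}

3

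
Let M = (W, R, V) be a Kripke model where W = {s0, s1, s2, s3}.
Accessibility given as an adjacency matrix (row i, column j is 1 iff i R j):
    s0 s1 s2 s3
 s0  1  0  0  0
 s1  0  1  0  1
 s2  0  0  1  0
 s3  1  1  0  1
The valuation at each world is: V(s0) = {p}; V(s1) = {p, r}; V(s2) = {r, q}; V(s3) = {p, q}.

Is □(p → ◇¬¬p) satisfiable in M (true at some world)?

Recall that □ψ holds at a world iff ψ holds at every accessible world, and ◇ψ holds iff ψ holds at some accessible world.
Let φ = □(p → ◇¬¬p). Evaluate φ at each world:
  s0 (successors {s0}): φ is true.
  s1 (successors {s1, s3}): φ is true.
  s2 (successors {s2}): φ is true.
  s3 (successors {s0, s1, s3}): φ is true.
Detail at s0 (witness):
  At s0: □(p → ◇¬¬p) requires p → ◇¬¬p at every successor {s0}.
      At s0: p is true, ◇¬¬p is true, so p → ◇¬¬p is true.
  So □(p → ◇¬¬p) is true at s0.

Yes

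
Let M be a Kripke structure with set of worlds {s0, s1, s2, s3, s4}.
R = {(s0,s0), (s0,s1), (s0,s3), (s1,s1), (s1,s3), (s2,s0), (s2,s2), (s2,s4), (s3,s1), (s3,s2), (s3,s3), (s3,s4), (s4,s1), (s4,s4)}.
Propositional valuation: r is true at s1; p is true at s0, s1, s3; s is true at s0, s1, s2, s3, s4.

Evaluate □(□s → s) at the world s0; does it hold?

Yes

Recall that □ψ holds at a world iff ψ holds at every accessible world, and ◇ψ holds iff ψ holds at some accessible world.
At s0: □(□s → s) requires □s → s at every successor {s0, s1, s3}.
    At s0: □s is true, s is true, so □s → s is true.
      At s0: □s requires s at every successor {s0, s1, s3}.
        At s0: s is true.
        At s1: s is true.
        At s3: s is true.
      So □s is true at s0.
    At s1: □s is true, s is true, so □s → s is true.
      At s1: □s requires s at every successor {s1, s3}.
        At s1: s is true.
        At s3: s is true.
      So □s is true at s1.
    At s3: □s is true, s is true, so □s → s is true.
      At s3: □s requires s at every successor {s1, s2, s3, s4}.
        At s1: s is true.
        At s2: s is true.
        At s3: s is true.
        At s4: s is true.
      So □s is true at s3.
So □(□s → s) is true at s0.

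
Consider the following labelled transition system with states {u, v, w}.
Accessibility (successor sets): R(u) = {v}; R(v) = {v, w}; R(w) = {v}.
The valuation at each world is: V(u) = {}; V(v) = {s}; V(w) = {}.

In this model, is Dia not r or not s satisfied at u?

Yes

At u: Dia not r is true, not s is true, so Dia not r or not s is true.
  At u: Dia not r requires not r at some successor in {v}.
    not r holds at v, so Dia not r is true at u.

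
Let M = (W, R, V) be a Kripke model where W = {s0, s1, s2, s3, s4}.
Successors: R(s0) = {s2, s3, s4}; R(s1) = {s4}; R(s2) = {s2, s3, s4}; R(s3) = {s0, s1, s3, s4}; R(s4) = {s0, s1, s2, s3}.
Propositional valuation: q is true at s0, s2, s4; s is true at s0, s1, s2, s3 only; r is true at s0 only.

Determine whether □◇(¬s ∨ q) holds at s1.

Yes

At s1: □◇(¬s ∨ q) requires ◇(¬s ∨ q) at every successor {s4}.
    At s4: ◇(¬s ∨ q) requires ¬s ∨ q at some successor in {s0, s1, s2, s3}.
      ¬s ∨ q holds at s0, so ◇(¬s ∨ q) is true at s4.
So □◇(¬s ∨ q) is true at s1.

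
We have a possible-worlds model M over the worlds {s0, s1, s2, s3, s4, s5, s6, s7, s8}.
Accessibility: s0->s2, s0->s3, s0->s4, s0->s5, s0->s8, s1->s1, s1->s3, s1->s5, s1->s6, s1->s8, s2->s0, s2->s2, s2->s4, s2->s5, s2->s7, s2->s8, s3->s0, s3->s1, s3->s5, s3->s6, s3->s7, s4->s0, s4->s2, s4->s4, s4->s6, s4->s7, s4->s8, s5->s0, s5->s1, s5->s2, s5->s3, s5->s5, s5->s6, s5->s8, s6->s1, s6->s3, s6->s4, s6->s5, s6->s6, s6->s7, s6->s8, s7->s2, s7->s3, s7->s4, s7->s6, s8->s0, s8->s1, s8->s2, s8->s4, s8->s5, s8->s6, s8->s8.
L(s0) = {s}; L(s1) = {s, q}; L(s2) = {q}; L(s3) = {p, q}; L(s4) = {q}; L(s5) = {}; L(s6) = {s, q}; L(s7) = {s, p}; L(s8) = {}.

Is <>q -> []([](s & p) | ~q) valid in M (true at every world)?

No

Recall that []ψ holds at a world iff ψ holds at every accessible world, and <>ψ holds iff ψ holds at some accessible world.
Let φ = <>q -> []([](s & p) | ~q). Evaluate φ at each world:
  s0 (successors {s2, s3, s4, s5, s8}): φ is false.
  s1 (successors {s1, s3, s5, s6, s8}): φ is false.
  s2 (successors {s0, s2, s4, s5, s7, s8}): φ is false.
  s3 (successors {s0, s1, s5, s6, s7}): φ is false.
  s4 (successors {s0, s2, s4, s6, s7, s8}): φ is false.
  s5 (successors {s0, s1, s2, s3, s5, s6, s8}): φ is false.
  s6 (successors {s1, s3, s4, s5, s6, s7, s8}): φ is false.
  s7 (successors {s2, s3, s4, s6}): φ is false.
  s8 (successors {s0, s1, s2, s4, s5, s6, s8}): φ is false.
Detail at s0 (counterexample):
  At s0: <>q is true, []([](s & p) | ~q) is false, so <>q -> []([](s & p) | ~q) is false.
    At s0: <>q requires q at some successor in {s2, s3, s4, s5, s8}.
      q holds at s2, so <>q is true at s0.
    At s0: []([](s & p) | ~q) requires [](s & p) | ~q at every successor {s2, s3, s4, s5, s8}.
      [](s & p) | ~q fails at s2, so []([](s & p) | ~q) is false at s0.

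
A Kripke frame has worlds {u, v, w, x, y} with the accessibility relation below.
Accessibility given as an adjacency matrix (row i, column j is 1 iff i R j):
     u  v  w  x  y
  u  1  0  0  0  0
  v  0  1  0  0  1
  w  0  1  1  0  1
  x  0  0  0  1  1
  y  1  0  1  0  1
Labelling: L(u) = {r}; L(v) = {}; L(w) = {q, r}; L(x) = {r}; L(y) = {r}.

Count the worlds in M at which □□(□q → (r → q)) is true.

5

Recall that □ψ holds at a world iff ψ holds at every accessible world, and ◇ψ holds iff ψ holds at some accessible world.
Let φ = □□(□q → (r → q)). Evaluate φ at each world:
  u (successors {u}): φ is true.
  v (successors {v, y}): φ is true.
  w (successors {v, w, y}): φ is true.
  x (successors {x, y}): φ is true.
  y (successors {u, w, y}): φ is true.
For instance, at u:
  At u: □□(□q → (r → q)) requires □(□q → (r → q)) at every successor {u}.
      At u: □(□q → (r → q)) requires □q → (r → q) at every successor {u}.
        At u: □q → (r → q) is true.
      So □(□q → (r → q)) is true at u.
  So □□(□q → (r → q)) is true at u.
Satisfying worlds: {u, v, w, x, y}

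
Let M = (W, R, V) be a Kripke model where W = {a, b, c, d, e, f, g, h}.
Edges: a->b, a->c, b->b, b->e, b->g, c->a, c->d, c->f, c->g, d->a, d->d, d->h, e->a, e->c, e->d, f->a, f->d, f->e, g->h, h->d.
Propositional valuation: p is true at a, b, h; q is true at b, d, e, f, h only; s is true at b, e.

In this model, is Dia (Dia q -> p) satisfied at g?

At g: Dia (Dia q -> p) requires Dia q -> p at some successor in {h}.
  Dia q -> p holds at h, so Dia (Dia q -> p) is true at g.
    At h: Dia q is true, p is true, so Dia q -> p is true.
      At h: Dia q requires q at some successor in {d}.
        q holds at d, so Dia q is true at h.

Yes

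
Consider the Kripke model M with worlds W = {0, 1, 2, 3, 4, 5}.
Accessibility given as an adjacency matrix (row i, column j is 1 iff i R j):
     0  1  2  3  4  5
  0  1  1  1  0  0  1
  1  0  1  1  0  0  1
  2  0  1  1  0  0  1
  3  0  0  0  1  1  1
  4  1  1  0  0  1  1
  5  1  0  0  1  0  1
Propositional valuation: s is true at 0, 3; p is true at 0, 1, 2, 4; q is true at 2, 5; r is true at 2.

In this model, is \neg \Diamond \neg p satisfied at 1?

No

At 1: \Diamond \neg p is true, so \neg \Diamond \neg p is false.
  At 1: \Diamond \neg p requires \neg p at some successor in {1, 2, 5}.
    \neg p holds at 5, so \Diamond \neg p is true at 1.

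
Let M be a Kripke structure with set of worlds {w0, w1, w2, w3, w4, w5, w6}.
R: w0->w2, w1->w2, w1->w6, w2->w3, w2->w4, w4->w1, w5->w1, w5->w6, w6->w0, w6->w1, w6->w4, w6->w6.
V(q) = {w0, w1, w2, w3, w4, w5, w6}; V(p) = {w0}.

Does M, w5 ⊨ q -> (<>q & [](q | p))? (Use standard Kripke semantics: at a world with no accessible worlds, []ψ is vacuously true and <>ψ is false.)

At w5: q is true, <>q & [](q | p) is true, so q -> (<>q & [](q | p)) is true.
  At w5: <>q is true, [](q | p) is true, so <>q & [](q | p) is true.
    At w5: <>q requires q at some successor in {w1, w6}.
      q holds at w1, so <>q is true at w5.
    At w5: [](q | p) requires q | p at every successor {w1, w6}.
      At w1: q | p is true.
      At w6: q | p is true.
    So [](q | p) is true at w5.

Yes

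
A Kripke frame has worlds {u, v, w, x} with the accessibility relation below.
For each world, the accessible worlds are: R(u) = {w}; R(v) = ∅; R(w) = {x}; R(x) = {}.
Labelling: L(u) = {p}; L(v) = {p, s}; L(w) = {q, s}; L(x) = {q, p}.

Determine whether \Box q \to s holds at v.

Yes

At v: \Box q is true, s is true, so \Box q \to s is true.
  At v: no accessible worlds, so \Box q holds vacuously.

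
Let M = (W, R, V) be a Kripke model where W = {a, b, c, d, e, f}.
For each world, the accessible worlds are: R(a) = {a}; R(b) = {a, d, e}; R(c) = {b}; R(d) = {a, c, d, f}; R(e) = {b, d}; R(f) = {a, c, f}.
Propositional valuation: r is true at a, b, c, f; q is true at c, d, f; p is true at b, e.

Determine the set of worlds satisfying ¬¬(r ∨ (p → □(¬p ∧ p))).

Let φ = ¬¬(r ∨ (p → □(¬p ∧ p))). Evaluate φ at each world:
  a (successors {a}): φ is true.
  b (successors {a, d, e}): φ is true.
  c (successors {b}): φ is true.
  d (successors {a, c, d, f}): φ is true.
  e (successors {b, d}): φ is false.
  f (successors {a, c, f}): φ is true.
For instance, at a:
  At a: ¬(r ∨ (p → □(¬p ∧ p))) is false, so ¬¬(r ∨ (p → □(¬p ∧ p))) is true.
    At a: r ∨ (p → □(¬p ∧ p)) is true, so ¬(r ∨ (p → □(¬p ∧ p))) is false.
      At a: r is true, p → □(¬p ∧ p) is true, so r ∨ (p → □(¬p ∧ p)) is true.
Satisfying worlds: {a, b, c, d, f}

a, b, c, d, f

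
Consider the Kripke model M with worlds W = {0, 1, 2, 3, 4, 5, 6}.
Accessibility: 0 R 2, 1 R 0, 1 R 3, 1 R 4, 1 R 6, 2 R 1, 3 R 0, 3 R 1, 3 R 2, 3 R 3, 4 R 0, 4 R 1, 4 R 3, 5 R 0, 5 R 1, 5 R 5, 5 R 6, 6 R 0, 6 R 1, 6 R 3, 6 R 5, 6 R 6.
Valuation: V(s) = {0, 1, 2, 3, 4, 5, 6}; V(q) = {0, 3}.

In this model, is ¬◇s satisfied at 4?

Recall that ◇ψ holds at a world iff ψ holds at some accessible world.
At 4: ◇s is true, so ¬◇s is false.
  At 4: ◇s requires s at some successor in {0, 1, 3}.
    s holds at 0, so ◇s is true at 4.

No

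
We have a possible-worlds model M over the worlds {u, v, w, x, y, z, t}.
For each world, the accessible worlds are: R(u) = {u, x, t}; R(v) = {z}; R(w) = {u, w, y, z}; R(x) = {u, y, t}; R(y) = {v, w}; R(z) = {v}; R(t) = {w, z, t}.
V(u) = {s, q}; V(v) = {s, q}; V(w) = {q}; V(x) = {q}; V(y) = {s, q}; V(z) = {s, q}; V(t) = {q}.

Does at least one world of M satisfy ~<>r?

Let φ = ~<>r. Evaluate φ at each world:
  u (successors {u, x, t}): φ is true.
  v (successors {z}): φ is true.
  w (successors {u, w, y, z}): φ is true.
  x (successors {u, y, t}): φ is true.
  y (successors {v, w}): φ is true.
  z (successors {v}): φ is true.
  t (successors {w, z, t}): φ is true.
Detail at u (witness):
  At u: <>r is false, so ~<>r is true.
    At u: <>r requires r at some successor in {u, x, t}.
      At u: r is false.
      At x: r is false.
      At t: r is false.
    So <>r is false at u.

Yes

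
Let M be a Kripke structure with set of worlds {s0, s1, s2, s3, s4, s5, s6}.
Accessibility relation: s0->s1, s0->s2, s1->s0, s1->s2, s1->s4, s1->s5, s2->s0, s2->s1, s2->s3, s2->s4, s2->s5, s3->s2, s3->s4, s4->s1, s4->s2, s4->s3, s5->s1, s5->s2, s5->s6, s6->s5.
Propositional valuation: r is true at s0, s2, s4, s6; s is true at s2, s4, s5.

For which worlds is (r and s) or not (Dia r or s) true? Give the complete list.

s2, s4, s6

Let φ = (r and s) or not (Dia r or s). Evaluate φ at each world:
  s0 (successors {s1, s2}): φ is false.
  s1 (successors {s0, s2, s4, s5}): φ is false.
  s2 (successors {s0, s1, s3, s4, s5}): φ is true.
  s3 (successors {s2, s4}): φ is false.
  s4 (successors {s1, s2, s3}): φ is true.
  s5 (successors {s1, s2, s6}): φ is false.
  s6 (successors {s5}): φ is true.
For instance, at s6:
  At s6: r and s is false, not (Dia r or s) is true, so (r and s) or not (Dia r or s) is true.
    At s6: Dia r or s is false, so not (Dia r or s) is true.
      At s6: Dia r is false, s is false, so Dia r or s is false.
Satisfying worlds: {s2, s4, s6}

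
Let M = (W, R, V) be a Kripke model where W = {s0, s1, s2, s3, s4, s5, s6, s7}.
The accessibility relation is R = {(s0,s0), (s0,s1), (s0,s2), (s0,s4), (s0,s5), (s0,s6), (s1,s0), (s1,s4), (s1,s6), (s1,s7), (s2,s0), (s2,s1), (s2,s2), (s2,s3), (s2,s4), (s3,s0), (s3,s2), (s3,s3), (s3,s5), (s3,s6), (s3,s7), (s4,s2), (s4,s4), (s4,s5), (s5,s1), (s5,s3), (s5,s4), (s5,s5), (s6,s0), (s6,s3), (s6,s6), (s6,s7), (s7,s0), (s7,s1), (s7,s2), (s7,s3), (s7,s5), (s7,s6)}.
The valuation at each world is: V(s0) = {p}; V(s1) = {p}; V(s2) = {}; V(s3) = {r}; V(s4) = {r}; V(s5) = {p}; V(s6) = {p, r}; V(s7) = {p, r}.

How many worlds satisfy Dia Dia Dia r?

8

Let φ = Dia Dia Dia r. Evaluate φ at each world:
  s0 (successors {s0, s1, s2, s4, s5, s6}): φ is true.
  s1 (successors {s0, s4, s6, s7}): φ is true.
  s2 (successors {s0, s1, s2, s3, s4}): φ is true.
  s3 (successors {s0, s2, s3, s5, s6, s7}): φ is true.
  s4 (successors {s2, s4, s5}): φ is true.
  s5 (successors {s1, s3, s4, s5}): φ is true.
  s6 (successors {s0, s3, s6, s7}): φ is true.
  s7 (successors {s0, s1, s2, s3, s5, s6}): φ is true.
For instance, at s4:
  At s4: Dia Dia Dia r requires Dia Dia r at some successor in {s2, s4, s5}.
    Dia Dia r holds at s2, so Dia Dia Dia r is true at s4.
      At s2: Dia Dia r requires Dia r at some successor in {s0, s1, s2, s3, s4}.
        Dia r holds at s0, so Dia Dia r is true at s2.
Satisfying worlds: {s0, s1, s2, s3, s4, s5, s6, s7}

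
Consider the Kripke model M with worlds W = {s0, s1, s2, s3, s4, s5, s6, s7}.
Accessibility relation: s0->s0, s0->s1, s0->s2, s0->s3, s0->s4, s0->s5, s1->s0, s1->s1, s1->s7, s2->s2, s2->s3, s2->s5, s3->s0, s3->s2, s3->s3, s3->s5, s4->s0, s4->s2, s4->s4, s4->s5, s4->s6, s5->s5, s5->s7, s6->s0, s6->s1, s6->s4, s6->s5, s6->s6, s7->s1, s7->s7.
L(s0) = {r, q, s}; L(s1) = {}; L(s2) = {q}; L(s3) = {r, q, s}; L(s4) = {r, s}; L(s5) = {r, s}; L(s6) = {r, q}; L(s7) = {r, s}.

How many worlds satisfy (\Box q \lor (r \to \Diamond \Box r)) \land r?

5

Let φ = (\Box q \lor (r \to \Diamond \Box r)) \land r. Evaluate φ at each world:
  s0 (successors {s0, s1, s2, s3, s4, s5}): φ is true.
  s1 (successors {s0, s1, s7}): φ is false.
  s2 (successors {s2, s3, s5}): φ is false.
  s3 (successors {s0, s2, s3, s5}): φ is true.
  s4 (successors {s0, s2, s4, s5, s6}): φ is true.
  s5 (successors {s5, s7}): φ is true.
  s6 (successors {s0, s1, s4, s5, s6}): φ is true.
  s7 (successors {s1, s7}): φ is false.
For instance, at s7:
  At s7: \Box q \lor (r \to \Diamond \Box r) is false, r is true, so (\Box q \lor (r \to \Diamond \Box r)) \land r is false.
    At s7: \Box q is false, r \to \Diamond \Box r is false, so \Box q \lor (r \to \Diamond \Box r) is false.
      At s7: \Box q requires q at every successor {s1, s7}.
        q fails at s1, so \Box q is false at s7.
      At s7: r is true, \Diamond \Box r is false, so r \to \Diamond \Box r is false.
Satisfying worlds: {s0, s3, s4, s5, s6}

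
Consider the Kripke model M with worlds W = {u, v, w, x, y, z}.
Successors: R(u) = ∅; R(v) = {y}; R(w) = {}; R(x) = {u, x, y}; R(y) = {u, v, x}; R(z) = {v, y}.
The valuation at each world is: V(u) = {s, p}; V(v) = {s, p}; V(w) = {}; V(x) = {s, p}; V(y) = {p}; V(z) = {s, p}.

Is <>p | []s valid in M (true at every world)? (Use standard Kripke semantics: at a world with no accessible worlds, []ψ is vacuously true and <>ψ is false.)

Recall that []ψ holds at a world iff ψ holds at every accessible world, and <>ψ holds iff ψ holds at some accessible world.
Let φ = <>p | []s. Evaluate φ at each world:
  u (successors ∅): φ is true.
  v (successors {y}): φ is true.
  w (successors ∅): φ is true.
  x (successors {u, x, y}): φ is true.
  y (successors {u, v, x}): φ is true.
  z (successors {v, y}): φ is true.
For instance, at z:
  At z: <>p is true, []s is false, so <>p | []s is true.
    At z: <>p requires p at some successor in {v, y}.
      p holds at v, so <>p is true at z.
    At z: []s requires s at every successor {v, y}.
      s fails at y, so []s is false at z.

Yes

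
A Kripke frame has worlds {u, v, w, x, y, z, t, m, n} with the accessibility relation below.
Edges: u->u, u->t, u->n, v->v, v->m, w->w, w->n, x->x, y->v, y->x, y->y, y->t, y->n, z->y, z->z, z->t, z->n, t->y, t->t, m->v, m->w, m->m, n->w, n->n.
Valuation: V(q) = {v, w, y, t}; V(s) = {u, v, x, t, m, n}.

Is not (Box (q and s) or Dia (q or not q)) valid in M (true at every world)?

No

Let φ = not (Box (q and s) or Dia (q or not q)). Evaluate φ at each world:
  u (successors {u, t, n}): φ is false.
  v (successors {v, m}): φ is false.
  w (successors {w, n}): φ is false.
  x (successors {x}): φ is false.
  y (successors {v, x, y, t, n}): φ is false.
  z (successors {y, z, t, n}): φ is false.
  t (successors {y, t}): φ is false.
  m (successors {v, w, m}): φ is false.
  n (successors {w, n}): φ is false.
Detail at u (counterexample):
  At u: Box (q and s) or Dia (q or not q) is true, so not (Box (q and s) or Dia (q or not q)) is false.
    At u: Box (q and s) is false, Dia (q or not q) is true, so Box (q and s) or Dia (q or not q) is true.
      At u: Box (q and s) requires q and s at every successor {u, t, n}.
        q and s fails at u, so Box (q and s) is false at u.
      At u: Dia (q or not q) requires q or not q at some successor in {u, t, n}.
        q or not q holds at u, so Dia (q or not q) is true at u.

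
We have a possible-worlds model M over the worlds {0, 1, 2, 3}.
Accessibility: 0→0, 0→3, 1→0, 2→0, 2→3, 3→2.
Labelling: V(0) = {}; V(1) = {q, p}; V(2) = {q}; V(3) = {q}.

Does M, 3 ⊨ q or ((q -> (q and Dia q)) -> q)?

At 3: q is true, (q -> (q and Dia q)) -> q is true, so q or ((q -> (q and Dia q)) -> q) is true.
  At 3: q -> (q and Dia q) is true, q is true, so (q -> (q and Dia q)) -> q is true.
    At 3: q is true, q and Dia q is true, so q -> (q and Dia q) is true.
      At 3: q is true, Dia q is true, so q and Dia q is true.

Yes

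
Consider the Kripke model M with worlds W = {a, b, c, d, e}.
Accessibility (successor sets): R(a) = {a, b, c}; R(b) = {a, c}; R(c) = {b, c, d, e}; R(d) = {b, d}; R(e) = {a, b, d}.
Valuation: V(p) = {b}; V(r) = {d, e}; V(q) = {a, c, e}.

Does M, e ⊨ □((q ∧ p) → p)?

At e: □((q ∧ p) → p) requires (q ∧ p) → p at every successor {a, b, d}.
  At a: (q ∧ p) → p is true.
  At b: (q ∧ p) → p is true.
  At d: (q ∧ p) → p is true.
So □((q ∧ p) → p) is true at e.

Yes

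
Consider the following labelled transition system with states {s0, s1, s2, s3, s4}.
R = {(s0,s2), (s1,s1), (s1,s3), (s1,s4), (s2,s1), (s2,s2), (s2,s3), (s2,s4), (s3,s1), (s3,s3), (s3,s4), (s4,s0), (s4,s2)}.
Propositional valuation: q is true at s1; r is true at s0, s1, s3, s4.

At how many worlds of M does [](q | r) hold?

Let φ = [](q | r). Evaluate φ at each world:
  s0 (successors {s2}): φ is false.
  s1 (successors {s1, s3, s4}): φ is true.
  s2 (successors {s1, s2, s3, s4}): φ is false.
  s3 (successors {s1, s3, s4}): φ is true.
  s4 (successors {s0, s2}): φ is false.
For instance, at s4:
  At s4: [](q | r) requires q | r at every successor {s0, s2}.
    q | r fails at s2, so [](q | r) is false at s4.
Satisfying worlds: {s1, s3}

2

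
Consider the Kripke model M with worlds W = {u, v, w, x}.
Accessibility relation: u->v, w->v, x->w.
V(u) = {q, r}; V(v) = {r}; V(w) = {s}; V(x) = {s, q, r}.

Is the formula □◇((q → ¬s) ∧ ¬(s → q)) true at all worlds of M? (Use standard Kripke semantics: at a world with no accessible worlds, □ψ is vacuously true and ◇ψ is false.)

Let φ = □◇((q → ¬s) ∧ ¬(s → q)). Evaluate φ at each world:
  u (successors {v}): φ is false.
  v (successors ∅): φ is true.
  w (successors {v}): φ is false.
  x (successors {w}): φ is false.
Detail at u (counterexample):
  At u: □◇((q → ¬s) ∧ ¬(s → q)) requires ◇((q → ¬s) ∧ ¬(s → q)) at every successor {v}.
    ◇((q → ¬s) ∧ ¬(s → q)) fails at v, so □◇((q → ¬s) ∧ ¬(s → q)) is false at u.
      At v: no accessible worlds, so ◇((q → ¬s) ∧ ¬(s → q)) is false.

No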